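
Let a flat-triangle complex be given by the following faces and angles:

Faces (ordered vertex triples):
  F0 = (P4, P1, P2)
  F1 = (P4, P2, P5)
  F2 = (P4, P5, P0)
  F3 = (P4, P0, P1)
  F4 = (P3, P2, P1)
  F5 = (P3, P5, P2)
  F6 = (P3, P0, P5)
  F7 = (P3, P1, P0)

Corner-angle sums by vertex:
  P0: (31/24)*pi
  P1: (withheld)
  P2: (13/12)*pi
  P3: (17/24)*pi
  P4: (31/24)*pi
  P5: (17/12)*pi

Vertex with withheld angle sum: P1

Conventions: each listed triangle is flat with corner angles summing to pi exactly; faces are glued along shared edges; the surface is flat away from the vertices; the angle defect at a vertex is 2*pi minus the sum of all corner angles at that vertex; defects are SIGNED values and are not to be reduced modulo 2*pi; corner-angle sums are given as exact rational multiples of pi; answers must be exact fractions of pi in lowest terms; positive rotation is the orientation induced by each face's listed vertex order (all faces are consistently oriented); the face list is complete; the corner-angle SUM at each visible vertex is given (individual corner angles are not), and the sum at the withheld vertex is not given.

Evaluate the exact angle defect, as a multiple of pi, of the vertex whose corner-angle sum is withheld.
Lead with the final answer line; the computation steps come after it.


Answer: defect(P1) = (-5/24)*pi

V = 6, E = 12, F = 8; chi = V - E + F = 2
Gauss-Bonnet: total defect = 2*pi*chi = 4*pi; visible defects sum to (101/24)*pi


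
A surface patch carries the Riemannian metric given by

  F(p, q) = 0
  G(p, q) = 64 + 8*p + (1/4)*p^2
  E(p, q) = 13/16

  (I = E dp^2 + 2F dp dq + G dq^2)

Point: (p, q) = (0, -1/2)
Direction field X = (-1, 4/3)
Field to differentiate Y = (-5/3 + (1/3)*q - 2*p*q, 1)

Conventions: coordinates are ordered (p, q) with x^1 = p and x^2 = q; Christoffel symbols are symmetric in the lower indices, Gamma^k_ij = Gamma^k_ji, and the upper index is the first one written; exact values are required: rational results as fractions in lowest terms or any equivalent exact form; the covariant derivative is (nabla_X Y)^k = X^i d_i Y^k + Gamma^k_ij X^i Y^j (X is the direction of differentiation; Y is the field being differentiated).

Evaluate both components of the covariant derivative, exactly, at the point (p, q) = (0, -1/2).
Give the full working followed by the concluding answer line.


E = 13/16, F = 0, G = 64 at the point
E_p = 0, E_q = 0, F_p = 0, F_q = 0, G_p = 8, G_q = 0
EG - F^2 = 52;  g^inv = (1/52) * [[64, 0], [0, 13/16]]
first-kind symbols [ij,l] = (1/2)(d_i g_jl + d_j g_il - d_l g_ij): [pp,p] = E_p/2 = 0, [pp,q] = F_p - E_q/2 = 0, [pq,p] = E_q/2 = 0, [pq,q] = G_p/2 = 4, [qq,p] = F_q - G_p/2 = -4, [qq,q] = G_q/2 = 0
Gamma^p_ij = (G*[ij,p] - F*[ij,q])/(EG - F^2), Gamma^q_ij = (E*[ij,q] - F*[ij,p])/(EG - F^2)
Gamma_ppp = 0, Gamma_ppq = 0, Gamma_pqq = -64/13, Gamma_qpp = 0, Gamma_qpq = 1/16, Gamma_qqq = 0
X = (-1, 4/3), Y = (-11/6, 1) at the point

Answer: (nabla_X Y)^p = -833/117, (nabla_X Y)^q = -31/144


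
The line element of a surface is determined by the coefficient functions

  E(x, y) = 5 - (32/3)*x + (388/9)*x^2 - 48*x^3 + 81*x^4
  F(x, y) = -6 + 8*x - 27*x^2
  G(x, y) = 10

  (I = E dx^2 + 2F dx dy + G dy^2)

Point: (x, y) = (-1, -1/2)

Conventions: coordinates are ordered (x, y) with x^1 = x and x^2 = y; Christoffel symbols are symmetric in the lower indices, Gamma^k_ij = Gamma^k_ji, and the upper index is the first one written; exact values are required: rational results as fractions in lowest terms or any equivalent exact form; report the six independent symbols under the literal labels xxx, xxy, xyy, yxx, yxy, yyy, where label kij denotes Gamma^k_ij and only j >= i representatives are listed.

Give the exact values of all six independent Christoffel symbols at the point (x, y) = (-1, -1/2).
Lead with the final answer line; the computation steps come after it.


Answer: Gamma_xxx = -2542/1771, Gamma_xxy = 0, Gamma_xyy = 0, Gamma_yxx = 558/1771, Gamma_yxy = 0, Gamma_yyy = 0

E = 1690/9, F = -41, G = 10 at the point
E_x = -5084/9, E_y = 0, F_x = 62, F_y = 0, G_x = 0, G_y = 0
EG - F^2 = 1771/9;  g^inv = (9/1771) * [[10, 41], [41, 1690/9]]
first-kind symbols [ij,l] = (1/2)(d_i g_jl + d_j g_il - d_l g_ij): [xx,x] = E_x/2 = -2542/9, [xx,y] = F_x - E_y/2 = 62, [xy,x] = E_y/2 = 0, [xy,y] = G_x/2 = 0, [yy,x] = F_y - G_x/2 = 0, [yy,y] = G_y/2 = 0
Gamma^x_ij = (G*[ij,x] - F*[ij,y])/(EG - F^2), Gamma^y_ij = (E*[ij,y] - F*[ij,x])/(EG - F^2)


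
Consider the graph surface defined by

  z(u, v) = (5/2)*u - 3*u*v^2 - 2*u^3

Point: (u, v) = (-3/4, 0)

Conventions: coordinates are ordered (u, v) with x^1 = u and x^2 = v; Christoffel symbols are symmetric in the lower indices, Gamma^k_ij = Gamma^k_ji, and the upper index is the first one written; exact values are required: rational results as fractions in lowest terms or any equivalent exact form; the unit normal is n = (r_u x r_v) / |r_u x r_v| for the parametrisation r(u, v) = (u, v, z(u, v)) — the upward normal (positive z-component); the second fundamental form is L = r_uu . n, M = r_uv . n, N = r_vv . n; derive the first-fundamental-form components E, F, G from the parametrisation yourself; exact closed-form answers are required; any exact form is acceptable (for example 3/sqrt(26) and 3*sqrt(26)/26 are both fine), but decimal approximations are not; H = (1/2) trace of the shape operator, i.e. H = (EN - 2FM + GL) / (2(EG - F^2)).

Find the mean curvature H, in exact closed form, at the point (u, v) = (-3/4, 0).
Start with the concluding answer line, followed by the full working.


Answer: H = 4338*sqrt(113)/12769

z_u = -7/8, z_v = 0, z_uu = 9, z_uv = 0, z_vv = 9/2
E = 113/64, F = 0, G = 1; answer radicand W^2 = 113/64
unnormalised second-form numerators: l = 9, m = 0, n = 9/2; L = l/sqrt(113/64), and similarly M = m/sqrt(W^2), N = n/sqrt(W^2)
H = (E*n - 2*F*m + G*l) / (2*(EG - F^2)*sqrt(W^2)); E*n - 2*F*m + G*l = 2169/128, EG - F^2 = 113/64, so H = (2169/452)/sqrt(113/64)


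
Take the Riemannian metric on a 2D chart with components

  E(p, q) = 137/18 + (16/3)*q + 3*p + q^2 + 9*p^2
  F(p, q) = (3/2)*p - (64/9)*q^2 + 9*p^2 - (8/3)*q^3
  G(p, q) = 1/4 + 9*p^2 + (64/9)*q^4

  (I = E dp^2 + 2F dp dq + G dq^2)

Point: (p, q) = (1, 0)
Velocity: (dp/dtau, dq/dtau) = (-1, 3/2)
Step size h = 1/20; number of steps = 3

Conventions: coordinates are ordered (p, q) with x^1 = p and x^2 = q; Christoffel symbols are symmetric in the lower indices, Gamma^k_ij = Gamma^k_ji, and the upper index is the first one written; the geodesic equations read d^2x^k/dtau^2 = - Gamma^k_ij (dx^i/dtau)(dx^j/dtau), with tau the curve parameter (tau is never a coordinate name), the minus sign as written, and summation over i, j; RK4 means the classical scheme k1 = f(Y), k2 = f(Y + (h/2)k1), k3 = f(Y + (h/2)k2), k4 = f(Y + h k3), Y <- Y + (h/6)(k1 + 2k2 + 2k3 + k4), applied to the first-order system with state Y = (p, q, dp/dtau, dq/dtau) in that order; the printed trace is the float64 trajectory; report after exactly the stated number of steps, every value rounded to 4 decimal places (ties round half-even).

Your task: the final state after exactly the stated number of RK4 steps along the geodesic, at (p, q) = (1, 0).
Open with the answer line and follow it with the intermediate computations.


Answer: p = 0.8624, q = 0.2244, dp/dtau = -0.8144, dq/dtau = 1.4754

f(Y) = (dp/dtau, dq/dtau, -Gamma^p_ij Y'^i Y'^j, -Gamma^q_ij Y'^i Y'^j) with the Gammas evaluated at the stage position; h = 0.050000; intermediate values shown to 6 dp
step 0: p = 1.0000, q = 0.0000, dp/dtau = -1.0000, dq/dtau = 1.5000
step 1:
  k1: at (p, q) = (1.000000, 0.000000), (dp/dtau, dq/dtau) = (-1.000000, 1.500000); Gamma_ppp = -1.119071, Gamma_ppq = -0.981456, Gamma_pqq = -1.170018, Gamma_qpp = 3.090116, Gamma_qpq = 2.087058, Gamma_qqq = 1.328128; k1 = (-1.000000, 1.500000, 0.807242, 0.182771)
  k2: at (p, q) = (0.975000, 0.037500), (dp/dtau, dq/dtau) = (-0.979819, 1.504569); Gamma_ppp = -1.048505, Gamma_ppq = -0.917960, Gamma_pqq = -1.177025, Gamma_qpp = 3.047962, Gamma_qpq = 2.039821, Gamma_qqq = 1.337824; k2 = (-0.979819, 1.504569, 0.964554, 0.059579)
  k3: at (p, q) = (0.975505, 0.037614), (dp/dtau, dq/dtau) = (-0.975886, 1.501489); Gamma_ppp = -1.049003, Gamma_ppq = -0.918449, Gamma_pqq = -1.177706, Gamma_qpp = 3.047619, Gamma_qpq = 2.039837, Gamma_qqq = 1.338530; k3 = (-0.975886, 1.501489, 0.962550, 0.057788)
  k4: at (p, q) = (0.951206, 0.075074), (dp/dtau, dq/dtau) = (-0.951872, 1.502889); Gamma_ppp = -0.972060, Gamma_ppq = -0.851265, Gamma_pqq = -1.181095, Gamma_qpp = 2.995519, Gamma_qpq = 1.986372, Gamma_qqq = 1.341580; k4 = (-0.951872, 1.502889, 1.112889, -0.061074)
  Y <- Y + (h/6)(k1 + 2k2 + 2k3 + k4): p = 0.9511, q = 0.0751, dp/dtau = -0.9519, dq/dtau = 1.5030
step 2:
  k1: at (p, q) = (0.951139, 0.075125), (dp/dtau, dq/dtau) = (-0.951881, 1.502970); Gamma_ppp = -0.971911, Gamma_ppq = -0.851133, Gamma_pqq = -1.181060, Gamma_qpp = 2.995457, Gamma_qpq = 1.986289, Gamma_qqq = 1.341541; k1 = (-0.951881, 1.502970, 1.113202, -0.061187)
  k2: at (p, q) = (0.927342, 0.112699), (dp/dtau, dq/dtau) = (-0.924050, 1.501441); Gamma_ppp = -0.889332, Gamma_ppq = -0.780883, Gamma_pqq = -1.181309, Gamma_qpp = 2.934529, Gamma_qpq = 1.927533, Gamma_qqq = 1.338450; k2 = (-0.924050, 1.501441, 1.255622, -0.174460)
  k3: at (p, q) = (0.928038, 0.112661), (dp/dtau, dq/dtau) = (-0.920490, 1.498609); Gamma_ppp = -0.890217, Gamma_ppq = -0.781708, Gamma_pqq = -1.182029, Gamma_qpp = 2.934253, Gamma_qpq = 1.927692, Gamma_qqq = 1.339198; k3 = (-0.920490, 1.498609, 1.252256, -0.175480)
  k4: at (p, q) = (0.905115, 0.150055), (dp/dtau, dq/dtau) = (-0.889268, 1.494196); Gamma_ppp = -0.804058, Gamma_ppq = -0.710110, Gamma_pqq = -1.179893, Gamma_qpp = 2.866167, Gamma_qpq = 1.865255, Gamma_qqq = 1.330834; k4 = (-0.889268, 1.494196, 1.382999, -0.280928)
  Y <- Y + (h/6)(k1 + 2k2 + 2k3 + k4): p = 0.9051, q = 0.1501, dp/dtau = -0.8893, dq/dtau = 1.4943
step 3:
  k1: at (p, q) = (0.905054, 0.150102), (dp/dtau, dq/dtau) = (-0.889281, 1.494287); Gamma_ppp = -0.803911, Gamma_ppq = -0.709984, Gamma_pqq = -1.179856, Gamma_qpp = 2.866097, Gamma_qpq = 1.865172, Gamma_qqq = 1.330786; k1 = (-0.889281, 1.494287, 1.383329, -0.281038)
  k2: at (p, q) = (0.882822, 0.187459), (dp/dtau, dq/dtau) = (-0.854698, 1.487261); Gamma_ppp = -0.714935, Gamma_ppq = -0.637608, Gamma_pqq = -1.175831, Gamma_qpp = 2.792051, Gamma_qpq = 1.799993, Gamma_qqq = 1.317722; k2 = (-0.854698, 1.487261, 1.502139, -0.378193)
  k3: at (p, q) = (0.883687, 0.187284), (dp/dtau, dq/dtau) = (-0.851727, 1.484832); Gamma_ppp = -0.716221, Gamma_ppq = -0.638748, Gamma_pqq = -1.176600, Gamma_qpp = 2.791910, Gamma_qpq = 1.800300, Gamma_qqq = 1.318570; k3 = (-0.851727, 1.484832, 1.498043, -0.378870)
  k4: at (p, q) = (0.862468, 0.224344), (dp/dtau, dq/dtau) = (-0.814379, 1.475343); Gamma_ppp = -0.626358, Gamma_ppq = -0.567080, Gamma_pqq = -1.171404, Gamma_qpp = 2.713607, Gamma_qpq = 1.733849, Gamma_qqq = 1.301751; k4 = (-0.814379, 1.475343, 1.602452, -0.466742)
  Y <- Y + (h/6)(k1 + 2k2 + 2k3 + k4): p = 0.8624, q = 0.2244, dp/dtau = -0.8144, dq/dtau = 1.4754


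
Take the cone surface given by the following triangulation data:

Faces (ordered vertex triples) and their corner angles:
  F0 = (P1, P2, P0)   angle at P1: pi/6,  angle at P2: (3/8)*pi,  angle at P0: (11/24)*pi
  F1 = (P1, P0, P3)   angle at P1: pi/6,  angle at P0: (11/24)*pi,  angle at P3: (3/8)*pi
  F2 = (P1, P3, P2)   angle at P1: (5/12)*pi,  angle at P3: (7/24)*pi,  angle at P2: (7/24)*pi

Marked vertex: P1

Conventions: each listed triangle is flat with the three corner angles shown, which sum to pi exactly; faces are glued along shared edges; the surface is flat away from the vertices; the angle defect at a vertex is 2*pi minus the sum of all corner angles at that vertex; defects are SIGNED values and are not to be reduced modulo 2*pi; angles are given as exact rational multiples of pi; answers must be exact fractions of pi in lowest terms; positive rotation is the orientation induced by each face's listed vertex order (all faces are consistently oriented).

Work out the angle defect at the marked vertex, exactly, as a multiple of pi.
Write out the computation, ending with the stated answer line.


Sum of corner angles at P1: (3/4)*pi
defect = 2*pi - (3/4)*pi

Answer: defect(P1) = (5/4)*pi


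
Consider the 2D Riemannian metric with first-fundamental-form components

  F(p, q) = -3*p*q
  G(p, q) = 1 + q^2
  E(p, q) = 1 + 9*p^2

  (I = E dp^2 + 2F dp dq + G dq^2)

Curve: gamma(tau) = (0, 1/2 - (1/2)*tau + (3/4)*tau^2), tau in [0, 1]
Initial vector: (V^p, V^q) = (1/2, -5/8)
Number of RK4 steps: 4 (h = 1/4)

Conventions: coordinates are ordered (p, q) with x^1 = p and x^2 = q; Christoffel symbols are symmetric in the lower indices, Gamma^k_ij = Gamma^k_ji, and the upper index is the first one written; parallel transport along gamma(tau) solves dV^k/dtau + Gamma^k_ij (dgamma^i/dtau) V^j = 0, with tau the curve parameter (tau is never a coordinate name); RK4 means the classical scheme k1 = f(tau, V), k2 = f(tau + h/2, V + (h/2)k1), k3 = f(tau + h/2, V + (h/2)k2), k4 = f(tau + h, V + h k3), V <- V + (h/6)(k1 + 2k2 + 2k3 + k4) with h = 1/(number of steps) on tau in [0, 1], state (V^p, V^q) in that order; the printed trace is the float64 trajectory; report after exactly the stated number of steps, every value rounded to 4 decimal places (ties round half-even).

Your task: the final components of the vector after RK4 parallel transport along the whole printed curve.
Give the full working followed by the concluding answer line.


gamma'(tau) = (0, -1/2 + (3/2)*tau); f(tau, V)^k = -Gamma^k_ij(gamma(tau)) gamma'^i(tau) V^j; h = 1/4; intermediate values shown to 6 dp
curve data and Christoffel symbols at the stage parameters:
  tau = 0.000000: gamma = (0.000000, 0.500000), gamma' = (0.000000, -0.500000); Gamma_ppp = 0.000000, Gamma_ppq = 0.000000, Gamma_pqq = 0.000000, Gamma_qpp = -1.200000, Gamma_qpq = 0.000000, Gamma_qqq = 0.400000
  tau = 0.125000: gamma = (0.000000, 0.449219), gamma' = (0.000000, -0.312500); Gamma_ppp = 0.000000, Gamma_ppq = 0.000000, Gamma_pqq = 0.000000, Gamma_qpp = -1.121367, Gamma_qpq = 0.000000, Gamma_qqq = 0.373789
  tau = 0.250000: gamma = (0.000000, 0.421875), gamma' = (0.000000, -0.125000); Gamma_ppp = 0.000000, Gamma_ppq = 0.000000, Gamma_pqq = 0.000000, Gamma_qpp = -1.074404, Gamma_qpq = 0.000000, Gamma_qqq = 0.358135
  tau = 0.375000: gamma = (0.000000, 0.417969), gamma' = (0.000000, 0.062500); Gamma_ppp = 0.000000, Gamma_ppq = 0.000000, Gamma_pqq = 0.000000, Gamma_qpp = -1.067429, Gamma_qpq = 0.000000, Gamma_qqq = 0.355810
  tau = 0.500000: gamma = (0.000000, 0.437500), gamma' = (0.000000, 0.250000); Gamma_ppp = 0.000000, Gamma_ppq = 0.000000, Gamma_pqq = 0.000000, Gamma_qpp = -1.101639, Gamma_qpq = 0.000000, Gamma_qqq = 0.367213
  tau = 0.625000: gamma = (0.000000, 0.480469), gamma' = (0.000000, 0.437500); Gamma_ppp = 0.000000, Gamma_ppq = 0.000000, Gamma_pqq = 0.000000, Gamma_qpp = -1.171066, Gamma_qpq = 0.000000, Gamma_qqq = 0.390355
  tau = 0.750000: gamma = (0.000000, 0.546875), gamma' = (0.000000, 0.625000); Gamma_ppp = 0.000000, Gamma_ppq = 0.000000, Gamma_pqq = 0.000000, Gamma_qpp = -1.262921, Gamma_qpq = 0.000000, Gamma_qqq = 0.420974
  tau = 0.875000: gamma = (0.000000, 0.636719), gamma' = (0.000000, 0.812500); Gamma_ppp = 0.000000, Gamma_ppq = 0.000000, Gamma_pqq = 0.000000, Gamma_qpp = -1.359144, Gamma_qpq = 0.000000, Gamma_qqq = 0.453048
  tau = 1.000000: gamma = (0.000000, 0.750000), gamma' = (0.000000, 1.000000); Gamma_ppp = 0.000000, Gamma_ppq = 0.000000, Gamma_pqq = 0.000000, Gamma_qpp = -1.440000, Gamma_qpq = 0.000000, Gamma_qqq = 0.480000
step 0: V^p = 0.5000, V^q = -0.6250
step 1: k1 = (0.000000, -0.125000), k2 = (0.000000, -0.074831), k3 = (0.000000, -0.074098), k4 = (0.000000, -0.028809); V <- V + (h/6)(k1 + 2k2 + 2k3 + k4): V^p = 0.5000, V^q = -0.6438
step 2: k1 = (0.000000, -0.028822), k2 = (0.000000, 0.014397), k3 = (0.000000, 0.014277), k4 = (0.000000, 0.058777); V <- V + (h/6)(k1 + 2k2 + 2k3 + k4): V^p = 0.5000, V^q = -0.6402
step 3: k1 = (0.000000, 0.058771), k2 = (0.000000, 0.108076), k3 = (0.000000, 0.107023), k4 = (0.000000, 0.161398); V <- V + (h/6)(k1 + 2k2 + 2k3 + k4): V^p = 0.5000, V^q = -0.6131
step 4: k1 = (0.000000, 0.161307), k2 = (0.000000, 0.218255), k3 = (0.000000, 0.215634), k4 = (0.000000, 0.268404); V <- V + (h/6)(k1 + 2k2 + 2k3 + k4): V^p = 0.5000, V^q = -0.5590

Answer: V^p = 0.5000, V^q = -0.5590


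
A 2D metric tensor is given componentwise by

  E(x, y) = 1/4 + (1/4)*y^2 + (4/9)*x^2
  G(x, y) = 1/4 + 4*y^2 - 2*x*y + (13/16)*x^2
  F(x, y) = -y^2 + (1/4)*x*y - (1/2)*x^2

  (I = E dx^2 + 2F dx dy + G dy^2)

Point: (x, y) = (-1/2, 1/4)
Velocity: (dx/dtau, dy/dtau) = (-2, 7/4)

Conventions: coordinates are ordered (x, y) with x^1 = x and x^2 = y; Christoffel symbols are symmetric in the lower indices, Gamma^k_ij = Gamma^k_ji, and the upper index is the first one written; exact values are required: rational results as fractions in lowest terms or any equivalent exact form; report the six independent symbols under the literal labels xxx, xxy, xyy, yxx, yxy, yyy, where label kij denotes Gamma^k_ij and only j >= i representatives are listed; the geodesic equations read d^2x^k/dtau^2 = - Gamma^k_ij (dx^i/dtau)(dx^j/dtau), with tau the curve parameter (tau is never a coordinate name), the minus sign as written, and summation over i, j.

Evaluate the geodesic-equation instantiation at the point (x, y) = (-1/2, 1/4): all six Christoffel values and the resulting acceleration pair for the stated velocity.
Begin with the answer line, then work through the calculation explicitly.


Answer: Gamma_xxx = -3776/11473, Gamma_xxy = -3096/11473, Gamma_xyy = 13194/11473, Gamma_yxx = 736/1639, Gamma_yxy = -1230/1639, Gamma_yyy = 3012/1639; accelerations (d^2x/dtau^2, d^2y/dtau^2) = (-375797/91784, -83113/6556)

E = 217/576, F = -7/32, G = 61/64 at the point
E_x = -4/9, E_y = 1/8, F_x = 9/16, F_y = -5/8, G_x = -21/16, G_y = 3
EG - F^2 = 11473/36864;  g^inv = (36864/11473) * [[61/64, 7/32], [7/32, 217/576]]
first-kind symbols [ij,l] = (1/2)(d_i g_jl + d_j g_il - d_l g_ij): [xx,x] = E_x/2 = -2/9, [xx,y] = F_x - E_y/2 = 1/2, [xy,x] = E_y/2 = 1/16, [xy,y] = G_x/2 = -21/32, [yy,x] = F_y - G_x/2 = 1/32, [yy,y] = G_y/2 = 3/2
Gamma^x_ij = (G*[ij,x] - F*[ij,y])/(EG - F^2), Gamma^y_ij = (E*[ij,y] - F*[ij,x])/(EG - F^2)
Gamma_xxx = -3776/11473, Gamma_xxy = -3096/11473, Gamma_xyy = 13194/11473, Gamma_yxx = 736/1639, Gamma_yxy = -1230/1639, Gamma_yyy = 3012/1639
d^2x/dtau^2 = -(Gamma_xxx*(-2)^2 + 2*Gamma_xxy*(-2)*(7/4) + Gamma_xyy*(7/4)^2) = -375797/91784
d^2y/dtau^2 = -(Gamma_yxx*(-2)^2 + 2*Gamma_yxy*(-2)*(7/4) + Gamma_yyy*(7/4)^2) = -83113/6556


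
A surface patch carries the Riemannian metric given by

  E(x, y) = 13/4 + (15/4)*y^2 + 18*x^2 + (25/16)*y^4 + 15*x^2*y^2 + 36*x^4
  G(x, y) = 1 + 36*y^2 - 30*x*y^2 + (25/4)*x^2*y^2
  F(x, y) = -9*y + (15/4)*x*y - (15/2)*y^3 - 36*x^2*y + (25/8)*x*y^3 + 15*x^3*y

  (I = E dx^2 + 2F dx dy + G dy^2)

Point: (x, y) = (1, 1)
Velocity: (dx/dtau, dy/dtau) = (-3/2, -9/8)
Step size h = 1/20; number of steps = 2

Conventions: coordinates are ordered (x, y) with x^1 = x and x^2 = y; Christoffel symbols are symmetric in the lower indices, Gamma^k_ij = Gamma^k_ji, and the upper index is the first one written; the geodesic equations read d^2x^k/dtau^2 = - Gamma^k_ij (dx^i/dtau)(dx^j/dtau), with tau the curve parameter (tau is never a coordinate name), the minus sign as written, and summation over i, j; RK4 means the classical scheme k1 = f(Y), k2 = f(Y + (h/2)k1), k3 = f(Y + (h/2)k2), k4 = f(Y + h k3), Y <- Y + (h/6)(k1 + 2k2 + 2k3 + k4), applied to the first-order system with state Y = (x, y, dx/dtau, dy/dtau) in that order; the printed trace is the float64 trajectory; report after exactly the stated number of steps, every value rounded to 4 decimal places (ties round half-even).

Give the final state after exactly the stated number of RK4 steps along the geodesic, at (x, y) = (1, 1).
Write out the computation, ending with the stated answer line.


f(Y) = (dx/dtau, dy/dtau, -Gamma^x_ij Y'^i Y'^j, -Gamma^y_ij Y'^i Y'^j) with the Gammas evaluated at the stage position; h = 0.050000; intermediate values shown to 6 dp
step 0: x = 1.0000, y = 1.0000, dx/dtau = -1.5000, dy/dtau = -1.1250
step 1:
  k1: at (x, y) = (1.000000, 1.000000), (dx/dtau, dy/dtau) = (-1.500000, -1.125000); Gamma_xxx = 1.169102, Gamma_xxy = 0.243563, Gamma_xyy = -0.340988, Gamma_yxx = -0.467641, Gamma_yxy = -0.097425, Gamma_yyy = 0.136395; k1 = (-1.500000, -1.125000, -3.020942, 1.208377)
  k2: at (x, y) = (0.962500, 0.971875), (dx/dtau, dy/dtau) = (-1.575524, -1.094791); Gamma_xxx = 1.173652, Gamma_xxy = 0.246892, Gamma_xyy = -0.365178, Gamma_yxx = -0.497527, Gamma_yxy = -0.104661, Gamma_yyy = 0.154804; k2 = (-1.575524, -1.094791, -3.327349, 1.410510)
  k3: at (x, y) = (0.960612, 0.972630), (dx/dtau, dy/dtau) = (-1.583184, -1.089737); Gamma_xxx = 1.172523, Gamma_xxy = 0.247332, Gamma_xyy = -0.366024, Gamma_yxx = -0.499297, Gamma_yxy = -0.105322, Gamma_yyy = 0.155865; k3 = (-1.583184, -1.089737, -3.357650, 1.429794)
  k4: at (x, y) = (0.920841, 0.945513), (dx/dtau, dy/dtau) = (-1.667882, -1.053510); Gamma_xxx = 1.172853, Gamma_xxy = 0.250891, Gamma_xyy = -0.392494, Gamma_yxx = -0.532210, Gamma_yxy = -0.113848, Gamma_yyy = 0.178104; k4 = (-1.667882, -1.053510, -3.708756, 1.682937)
  Y <- Y + (h/6)(k1 + 2k2 + 2k3 + k4): x = 0.9210, y = 0.9454, dx/dtau = -1.6675, dy/dtau = -1.0536
step 2:
  k1: at (x, y) = (0.920956, 0.945437), (dx/dtau, dy/dtau) = (-1.667497, -1.053567); Gamma_xxx = 1.172957, Gamma_xxy = 0.250862, Gamma_xyy = -0.392449, Gamma_yxx = -0.532098, Gamma_yxy = -0.113800, Gamma_yyy = 0.178030; k1 = (-1.667497, -1.053567, -3.707281, 1.681763)
  k2: at (x, y) = (0.879268, 0.919098), (dx/dtau, dy/dtau) = (-1.760179, -1.011523); Gamma_xxx = 1.168376, Gamma_xxy = 0.254438, Gamma_xyy = -0.420991, Gamma_yxx = -0.567453, Gamma_yxy = -0.123575, Gamma_yyy = 0.204465; k2 = (-1.760179, -1.011523, -4.095184, 1.988936)
  k3: at (x, y) = (0.876951, 0.920149), (dx/dtau, dy/dtau) = (-1.769877, -1.003844); Gamma_xxx = 1.166236, Gamma_xxy = 0.254934, Gamma_xyy = -0.421972, Gamma_yxx = -0.569667, Gamma_yxy = -0.124527, Gamma_yyy = 0.206119; k3 = (-1.769877, -1.003844, -4.133842, 2.019244)
  k4: at (x, y) = (0.832462, 0.895245), (dx/dtau, dy/dtau) = (-1.874190, -0.952605); Gamma_xxx = 1.153780, Gamma_xxy = 0.258499, Gamma_xyy = -0.452622, Gamma_yxx = -0.607803, Gamma_yxy = -0.136175, Gamma_yyy = 0.238438; k4 = (-1.874190, -0.952605, -4.565047, 2.404832)
  Y <- Y + (h/6)(k1 + 2k2 + 2k3 + k4): x = 0.8326, y = 0.8951, dx/dtau = -1.8736, dy/dtau = -0.9527

Answer: x = 0.8326, y = 0.8951, dx/dtau = -1.8736, dy/dtau = -0.9527


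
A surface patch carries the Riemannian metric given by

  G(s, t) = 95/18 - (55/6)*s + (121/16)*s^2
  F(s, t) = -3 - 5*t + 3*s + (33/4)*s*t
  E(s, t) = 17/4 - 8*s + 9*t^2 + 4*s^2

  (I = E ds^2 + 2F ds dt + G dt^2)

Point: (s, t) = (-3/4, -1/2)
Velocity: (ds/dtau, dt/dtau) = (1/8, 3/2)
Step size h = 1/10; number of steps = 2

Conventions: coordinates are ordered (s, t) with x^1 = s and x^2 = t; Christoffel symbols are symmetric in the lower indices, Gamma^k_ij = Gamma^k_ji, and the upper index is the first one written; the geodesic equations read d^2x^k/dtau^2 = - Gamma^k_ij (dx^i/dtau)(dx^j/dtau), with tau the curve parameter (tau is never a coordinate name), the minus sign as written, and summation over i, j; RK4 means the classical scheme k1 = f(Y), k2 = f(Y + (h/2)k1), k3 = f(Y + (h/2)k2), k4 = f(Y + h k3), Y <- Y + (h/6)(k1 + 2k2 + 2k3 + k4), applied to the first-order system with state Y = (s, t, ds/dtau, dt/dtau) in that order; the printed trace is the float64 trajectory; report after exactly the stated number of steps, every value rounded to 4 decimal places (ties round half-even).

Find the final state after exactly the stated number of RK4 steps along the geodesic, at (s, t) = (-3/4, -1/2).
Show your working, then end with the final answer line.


f(Y) = (ds/dtau, dt/dtau, -Gamma^s_ij Y'^i Y'^j, -Gamma^t_ij Y'^i Y'^j) with the Gammas evaluated at the stage position; h = 0.100000; intermediate values shown to 6 dp
step 0: s = -0.7500, t = -0.5000, ds/dtau = 0.1250, dt/dtau = 1.5000
step 1:
  k1: at (s, t) = (-0.750000, -0.500000), (ds/dtau, dt/dtau) = (0.125000, 1.500000); Gamma_sss = -0.479605, Gamma_sst = -0.290660, Gamma_stt = -0.063237, Gamma_tss = 0.215757, Gamma_tst = -0.618973, Gamma_ttt = 0.001325; k1 = (0.125000, 1.500000, 0.258775, 0.225763)
  k2: at (s, t) = (-0.743750, -0.425000), (ds/dtau, dt/dtau) = (0.137939, 1.511288); Gamma_sss = -0.490150, Gamma_sst = -0.295056, Gamma_stt = -0.066177, Gamma_tss = 0.188861, Gamma_tst = -0.636105, Gamma_ttt = -0.002026; k2 = (0.137939, 1.511288, 0.283491, 0.266246)
  k3: at (s, t) = (-0.743103, -0.424436), (ds/dtau, dt/dtau) = (0.139175, 1.513312); Gamma_sss = -0.490345, Gamma_sst = -0.295287, Gamma_stt = -0.066210, Gamma_tss = 0.188783, Gamma_tst = -0.636448, Gamma_ttt = -0.002056; k3 = (0.139175, 1.513312, 0.285509, 0.269142)
  k4: at (s, t) = (-0.736083, -0.348669), (ds/dtau, dt/dtau) = (0.153551, 1.526914); Gamma_sss = -0.502108, Gamma_sst = -0.300010, Gamma_stt = -0.069443, Gamma_tss = 0.160326, Gamma_tst = -0.654620, Gamma_ttt = -0.005804; k4 = (0.153551, 1.526914, 0.314424, 0.316715)
  Y <- Y + (h/6)(k1 + 2k2 + 2k3 + k4): s = -0.7361, t = -0.3487, ds/dtau = 0.1535, dt/dtau = 1.5269
step 2:
  k1: at (s, t) = (-0.736120, -0.348731), (ds/dtau, dt/dtau) = (0.153520, 1.526888); Gamma_sss = -0.502092, Gamma_sst = -0.299995, Gamma_stt = -0.069440, Gamma_tss = 0.160344, Gamma_tst = -0.654592, Gamma_ttt = -0.005801; k1 = (0.153520, 1.526888, 0.314367, 0.316627)
  k2: at (s, t) = (-0.728444, -0.272387), (ds/dtau, dt/dtau) = (0.169238, 1.542719); Gamma_sss = -0.515181, Gamma_sst = -0.304999, Gamma_stt = -0.072998, Gamma_tss = 0.130127, Gamma_tst = -0.673785, Gamma_ttt = -0.009995; k2 = (0.169238, 1.542719, 0.347752, 0.371895)
  k3: at (s, t) = (-0.727658, -0.271595), (ds/dtau, dt/dtau) = (0.170908, 1.545482); Gamma_sss = -0.515481, Gamma_sst = -0.305305, Gamma_stt = -0.073055, Gamma_tss = 0.129916, Gamma_tst = -0.674280, Gamma_ttt = -0.010050; k3 = (0.170908, 1.545482, 0.350834, 0.376412)
  k4: at (s, t) = (-0.719030, -0.194183), (ds/dtau, dt/dtau) = (0.188603, 1.564529); Gamma_sss = -0.530284, Gamma_sst = -0.310728, Gamma_stt = -0.077033, Gamma_tss = 0.097385, Gamma_tst = -0.694849, Gamma_ttt = -0.014814; k4 = (0.188603, 1.564529, 0.390796, 0.442862)
  Y <- Y + (h/6)(k1 + 2k2 + 2k3 + k4): s = -0.7191, t = -0.1943, ds/dtau = 0.1886, dt/dtau = 1.5645

Answer: s = -0.7191, t = -0.1943, ds/dtau = 0.1886, dt/dtau = 1.5645


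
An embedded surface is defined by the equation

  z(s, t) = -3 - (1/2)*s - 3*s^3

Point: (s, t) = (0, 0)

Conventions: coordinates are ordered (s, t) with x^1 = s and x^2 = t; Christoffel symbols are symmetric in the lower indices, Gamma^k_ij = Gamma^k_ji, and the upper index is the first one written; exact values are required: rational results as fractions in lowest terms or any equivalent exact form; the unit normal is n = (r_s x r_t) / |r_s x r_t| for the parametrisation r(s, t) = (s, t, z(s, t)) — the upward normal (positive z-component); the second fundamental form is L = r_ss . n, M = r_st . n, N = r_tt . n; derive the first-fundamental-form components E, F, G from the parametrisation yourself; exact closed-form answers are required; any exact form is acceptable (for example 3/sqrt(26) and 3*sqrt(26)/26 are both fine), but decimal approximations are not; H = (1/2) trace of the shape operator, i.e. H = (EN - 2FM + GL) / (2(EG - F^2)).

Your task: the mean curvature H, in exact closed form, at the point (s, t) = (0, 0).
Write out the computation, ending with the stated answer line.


z_s = -1/2, z_t = 0, z_ss = 0, z_st = 0, z_tt = 0
E = 5/4, F = 0, G = 1; answer radicand W^2 = 5/4
unnormalised second-form numerators: l = 0, m = 0, n = 0; L = l/sqrt(5/4), and similarly M = m/sqrt(W^2), N = n/sqrt(W^2)
H = (E*n - 2*F*m + G*l) / (2*(EG - F^2)*sqrt(W^2)); E*n - 2*F*m + G*l = 0, EG - F^2 = 5/4, so H = (0)/sqrt(5/4)

Answer: H = 0


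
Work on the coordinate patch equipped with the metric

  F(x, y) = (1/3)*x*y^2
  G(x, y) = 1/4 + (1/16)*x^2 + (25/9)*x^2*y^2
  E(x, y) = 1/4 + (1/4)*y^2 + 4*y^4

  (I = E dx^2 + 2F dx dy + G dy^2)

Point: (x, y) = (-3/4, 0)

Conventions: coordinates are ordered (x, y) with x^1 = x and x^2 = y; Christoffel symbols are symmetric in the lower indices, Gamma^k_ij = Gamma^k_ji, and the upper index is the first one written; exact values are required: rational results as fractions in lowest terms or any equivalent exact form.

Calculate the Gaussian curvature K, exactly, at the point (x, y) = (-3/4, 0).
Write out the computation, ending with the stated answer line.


E = 1/4, F = 0, G = 73/256, EG - F^2 = 73/1024 at the point
E_x = 0, E_y = 0, F_x = 0, F_y = 0, G_x = -3/32, G_y = 0
E_yy = 1/2, F_xy = 0, G_xx = 1/8
Evaluate Brioschi's two determinant matrices M1, M2 and divide by (EG - F^2)^2.
M1 = [[-E_yy/2 + F_xy - G_xx/2, E_x/2, F_x - E_y/2], [F_y - G_x/2, E, F], [G_y/2, F, G]] = [[-5/16, 0, 0], [3/64, 1/4, 0], [0, 0, 73/256]]; det M1 = -365/16384
M2 = [[0, E_y/2, G_x/2], [E_y/2, E, F], [G_x/2, F, G]] = [[0, 0, -3/64], [0, 1/4, 0], [-3/64, 0, 73/256]]; det M2 = -9/16384
det M1 - det M2 = -89/4096; K = -89/4096 / (73/1024)^2 = -22784/5329

Answer: K = -22784/5329


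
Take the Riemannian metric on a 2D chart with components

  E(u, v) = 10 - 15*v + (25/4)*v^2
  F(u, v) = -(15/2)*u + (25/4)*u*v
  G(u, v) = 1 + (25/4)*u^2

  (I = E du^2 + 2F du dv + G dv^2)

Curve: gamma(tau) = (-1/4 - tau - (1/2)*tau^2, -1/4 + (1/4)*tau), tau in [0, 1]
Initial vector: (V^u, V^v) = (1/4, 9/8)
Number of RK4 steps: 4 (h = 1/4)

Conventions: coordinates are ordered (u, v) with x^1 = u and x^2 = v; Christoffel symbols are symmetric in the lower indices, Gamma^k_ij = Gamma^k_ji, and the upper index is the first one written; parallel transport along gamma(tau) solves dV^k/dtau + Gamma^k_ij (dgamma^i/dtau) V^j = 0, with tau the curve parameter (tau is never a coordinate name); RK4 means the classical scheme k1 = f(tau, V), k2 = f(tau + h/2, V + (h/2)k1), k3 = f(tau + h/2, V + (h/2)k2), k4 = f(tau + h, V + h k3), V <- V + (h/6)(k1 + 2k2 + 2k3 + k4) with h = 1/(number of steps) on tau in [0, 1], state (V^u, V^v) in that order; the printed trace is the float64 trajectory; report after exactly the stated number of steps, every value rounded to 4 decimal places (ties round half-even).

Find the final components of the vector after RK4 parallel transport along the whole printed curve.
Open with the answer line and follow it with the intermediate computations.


Answer: V^u = -0.4103, V^v = 0.6945

gamma'(tau) = (-1 - tau, 1/4); f(tau, V)^k = -Gamma^k_ij(gamma(tau)) gamma'^i(tau) V^j; h = 1/4; intermediate values shown to 6 dp
curve data and Christoffel symbols at the stage parameters:
  tau = 0.000000: gamma = (-0.250000, -0.250000), gamma' = (-1.000000, 0.250000); Gamma_uuu = 0.000000, Gamma_uuv = -0.623656, Gamma_uvv = 0.000000, Gamma_vuu = 0.000000, Gamma_vuv = -0.107527, Gamma_vvv = 0.000000
  tau = 0.125000: gamma = (-0.382812, -0.218750), gamma' = (-1.125000, 0.250000); Gamma_uuu = 0.000000, Gamma_uuv = -0.611689, Gamma_uvv = 0.000000, Gamma_vuu = 0.000000, Gamma_vuv = -0.165048, Gamma_vvv = 0.000000
  tau = 0.250000: gamma = (-0.531250, -0.187500), gamma' = (-1.250000, 0.250000); Gamma_uuu = 0.000000, Gamma_uuv = -0.586090, Gamma_uvv = 0.000000, Gamma_vuu = 0.000000, Gamma_vuv = -0.224404, Gamma_vvv = 0.000000
  tau = 0.375000: gamma = (-0.695312, -0.156250), gamma' = (-1.375000, 0.250000); Gamma_uuu = 0.000000, Gamma_uuv = -0.546242, Gamma_uvv = 0.000000, Gamma_vuu = 0.000000, Gamma_vuv = -0.280043, Gamma_vvv = 0.000000
  tau = 0.500000: gamma = (-0.875000, -0.125000), gamma' = (-1.500000, 0.250000); Gamma_uuu = 0.000000, Gamma_uuv = -0.494172, Gamma_uvv = 0.000000, Gamma_vuu = 0.000000, Gamma_vuv = -0.326340, Gamma_vvv = 0.000000
  tau = 0.625000: gamma = (-1.070312, -0.093750), gamma' = (-1.625000, 0.250000); Gamma_uuu = 0.000000, Gamma_uuv = -0.434238, Gamma_uvv = 0.000000, Gamma_vuu = 0.000000, Gamma_vuv = -0.359243, Gamma_vvv = 0.000000
  tau = 0.750000: gamma = (-1.281250, -0.062500), gamma' = (-1.750000, 0.250000); Gamma_uuu = 0.000000, Gamma_uuv = -0.371815, Gamma_uvv = 0.000000, Gamma_vuu = 0.000000, Gamma_vuv = -0.377337, Gamma_vvv = 0.000000
  tau = 0.875000: gamma = (-1.507812, -0.031250), gamma' = (-1.875000, 0.250000); Gamma_uuu = 0.000000, Gamma_uuv = -0.311750, Gamma_uvv = 0.000000, Gamma_vuu = 0.000000, Gamma_vuv = -0.381775, Gamma_vvv = 0.000000
  tau = 1.000000: gamma = (-1.750000, 0.000000), gamma' = (-2.000000, 0.250000); Gamma_uuu = 0.000000, Gamma_uuv = -0.257373, Gamma_uvv = 0.000000, Gamma_vuu = 0.000000, Gamma_vuv = -0.375335, Gamma_vvv = 0.000000
step 0: V^u = 0.2500, V^v = 1.1250
step 1: k1 = (-0.662634, -0.114247), k2 = (-0.738778, -0.199340), k3 = (-0.732914, -0.197757), k4 = (-0.778186, -0.297954); V <- V + (h/6)(k1 + 2k2 + 2k3 + k4): V^u = 0.0673, V^v = 1.0747
step 2: k1 = (-0.777499, -0.297691), k2 = (-0.783343, -0.401599), k3 = (-0.773687, -0.396649), k4 = (-0.738729, -0.487840); V <- V + (h/6)(k1 + 2k2 + 2k3 + k4): V^u = -0.1256, V^v = 0.9755
step 3: k1 = (-0.738602, -0.487756), k2 = (-0.668972, -0.553437), k3 = (-0.662234, -0.547862), k4 = (-0.572667, -0.581172); V <- V + (h/6)(k1 + 2k2 + 2k3 + k4): V^u = -0.2912, V^v = 0.8392
step 4: k1 = (-0.573093, -0.581604), k2 = (-0.476302, -0.583288), k3 = (-0.475236, -0.581983), k4 = (-0.383445, -0.559190); V <- V + (h/6)(k1 + 2k2 + 2k3 + k4): V^u = -0.4103, V^v = 0.6945


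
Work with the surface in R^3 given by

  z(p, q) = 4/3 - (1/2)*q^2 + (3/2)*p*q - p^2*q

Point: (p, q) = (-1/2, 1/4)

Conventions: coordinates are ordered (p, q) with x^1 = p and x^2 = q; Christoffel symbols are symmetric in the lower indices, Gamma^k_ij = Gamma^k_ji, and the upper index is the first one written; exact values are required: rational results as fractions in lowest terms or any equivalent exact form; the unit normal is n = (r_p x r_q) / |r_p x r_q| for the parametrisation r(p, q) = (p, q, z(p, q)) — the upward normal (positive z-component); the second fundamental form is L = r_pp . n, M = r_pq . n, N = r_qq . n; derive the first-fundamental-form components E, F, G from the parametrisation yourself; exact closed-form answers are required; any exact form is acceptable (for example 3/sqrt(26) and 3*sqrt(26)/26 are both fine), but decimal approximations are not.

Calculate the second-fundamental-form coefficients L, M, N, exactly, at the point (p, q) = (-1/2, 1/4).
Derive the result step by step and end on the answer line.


z_p = 5/8, z_q = -5/4, z_pp = -1/2, z_pq = 5/2, z_qq = -1
E = 89/64, F = -25/32, G = 41/16; answer radicand W^2 = 189/64
unnormalised second-form numerators: l = -1/2, m = 5/2, n = -1; L = l/sqrt(189/64), and similarly M = m/sqrt(W^2), N = n/sqrt(W^2)

Answer: L = -4*sqrt(21)/63, M = 20*sqrt(21)/63, N = -8*sqrt(21)/63


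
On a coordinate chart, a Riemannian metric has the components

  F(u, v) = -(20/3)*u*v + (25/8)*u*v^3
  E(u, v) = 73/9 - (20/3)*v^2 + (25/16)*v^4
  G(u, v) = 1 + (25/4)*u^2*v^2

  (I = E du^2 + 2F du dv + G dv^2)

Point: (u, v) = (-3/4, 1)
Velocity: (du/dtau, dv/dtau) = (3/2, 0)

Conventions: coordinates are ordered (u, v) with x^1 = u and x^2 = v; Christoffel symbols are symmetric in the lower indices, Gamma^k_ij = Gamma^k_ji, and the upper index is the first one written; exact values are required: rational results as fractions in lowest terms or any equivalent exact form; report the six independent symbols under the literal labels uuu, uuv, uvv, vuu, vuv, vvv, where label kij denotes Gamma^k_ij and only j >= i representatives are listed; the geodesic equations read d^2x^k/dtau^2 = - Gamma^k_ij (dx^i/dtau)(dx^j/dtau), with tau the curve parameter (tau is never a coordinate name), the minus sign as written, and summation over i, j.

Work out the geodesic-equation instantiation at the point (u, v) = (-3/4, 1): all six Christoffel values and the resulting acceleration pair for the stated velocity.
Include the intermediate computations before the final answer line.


E = 433/144, F = 85/32, G = 289/64 at the point
E_u = 0, E_v = -85/12, F_u = -85/24, F_v = -65/32, G_u = -75/8, G_v = 225/32
EG - F^2 = 3757/576;  g^inv = (576/3757) * [[289/64, -85/32], [-85/32, 433/144]]
first-kind symbols [ij,l] = (1/2)(d_i g_jl + d_j g_il - d_l g_ij): [uu,u] = E_u/2 = 0, [uu,v] = F_u - E_v/2 = 0, [uv,u] = E_v/2 = -85/24, [uv,v] = G_u/2 = -75/16, [vv,u] = F_v - G_u/2 = 85/32, [vv,v] = G_v/2 = 225/64
Gamma^u_ij = (G*[ij,u] - F*[ij,v])/(EG - F^2), Gamma^v_ij = (E*[ij,v] - F*[ij,u])/(EG - F^2)
Gamma_uuu = 0, Gamma_uuv = -120/221, Gamma_uvv = 90/221, Gamma_vuu = 0, Gamma_vuv = -2700/3757, Gamma_vvv = 2025/3757
d^2u/dtau^2 = -(Gamma_uuu*(3/2)^2 + 2*Gamma_uuv*(3/2)*(0) + Gamma_uvv*(0)^2) = 0
d^2v/dtau^2 = -(Gamma_vuu*(3/2)^2 + 2*Gamma_vuv*(3/2)*(0) + Gamma_vvv*(0)^2) = 0

Answer: Gamma_uuu = 0, Gamma_uuv = -120/221, Gamma_uvv = 90/221, Gamma_vuu = 0, Gamma_vuv = -2700/3757, Gamma_vvv = 2025/3757; accelerations (d^2u/dtau^2, d^2v/dtau^2) = (0, 0)


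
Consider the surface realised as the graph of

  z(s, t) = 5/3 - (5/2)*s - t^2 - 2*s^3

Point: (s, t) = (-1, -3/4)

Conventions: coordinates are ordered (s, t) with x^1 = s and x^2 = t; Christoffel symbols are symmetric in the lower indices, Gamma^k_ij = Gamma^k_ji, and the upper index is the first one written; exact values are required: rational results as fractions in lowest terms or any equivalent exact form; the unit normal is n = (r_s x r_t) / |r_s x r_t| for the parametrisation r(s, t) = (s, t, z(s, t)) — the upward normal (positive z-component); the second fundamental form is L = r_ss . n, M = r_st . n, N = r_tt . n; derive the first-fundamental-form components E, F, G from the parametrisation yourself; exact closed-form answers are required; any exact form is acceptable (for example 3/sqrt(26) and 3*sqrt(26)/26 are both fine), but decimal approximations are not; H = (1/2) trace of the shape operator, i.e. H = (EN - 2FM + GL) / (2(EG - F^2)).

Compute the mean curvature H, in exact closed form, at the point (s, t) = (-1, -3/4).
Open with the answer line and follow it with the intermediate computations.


Answer: H = -215*sqrt(302)/45602

z_s = -17/2, z_t = 3/2, z_ss = 12, z_st = 0, z_tt = -2
E = 293/4, F = -51/4, G = 13/4; answer radicand W^2 = 151/2
unnormalised second-form numerators: l = 12, m = 0, n = -2; L = l/sqrt(151/2), and similarly M = m/sqrt(W^2), N = n/sqrt(W^2)
H = (E*n - 2*F*m + G*l) / (2*(EG - F^2)*sqrt(W^2)); E*n - 2*F*m + G*l = -215/2, EG - F^2 = 151/2, so H = (-215/302)/sqrt(151/2)


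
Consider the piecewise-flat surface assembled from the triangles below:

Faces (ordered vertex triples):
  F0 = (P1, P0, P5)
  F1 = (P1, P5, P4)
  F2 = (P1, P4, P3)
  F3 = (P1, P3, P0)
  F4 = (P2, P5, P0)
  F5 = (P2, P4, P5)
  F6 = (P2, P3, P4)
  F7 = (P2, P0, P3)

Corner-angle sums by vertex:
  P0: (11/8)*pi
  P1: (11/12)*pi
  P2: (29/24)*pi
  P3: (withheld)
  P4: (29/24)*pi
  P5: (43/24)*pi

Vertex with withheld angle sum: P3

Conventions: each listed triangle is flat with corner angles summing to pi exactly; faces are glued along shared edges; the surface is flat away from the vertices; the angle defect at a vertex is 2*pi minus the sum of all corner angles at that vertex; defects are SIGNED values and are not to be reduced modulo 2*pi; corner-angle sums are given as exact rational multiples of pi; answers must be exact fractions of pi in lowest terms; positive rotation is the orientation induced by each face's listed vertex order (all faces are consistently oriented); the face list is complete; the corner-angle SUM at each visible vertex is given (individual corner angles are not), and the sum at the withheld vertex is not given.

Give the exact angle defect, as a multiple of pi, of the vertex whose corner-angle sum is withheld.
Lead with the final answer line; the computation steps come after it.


Answer: defect(P3) = pi/2

V = 6, E = 12, F = 8; chi = V - E + F = 2
Gauss-Bonnet: total defect = 2*pi*chi = 4*pi; visible defects sum to (7/2)*pi


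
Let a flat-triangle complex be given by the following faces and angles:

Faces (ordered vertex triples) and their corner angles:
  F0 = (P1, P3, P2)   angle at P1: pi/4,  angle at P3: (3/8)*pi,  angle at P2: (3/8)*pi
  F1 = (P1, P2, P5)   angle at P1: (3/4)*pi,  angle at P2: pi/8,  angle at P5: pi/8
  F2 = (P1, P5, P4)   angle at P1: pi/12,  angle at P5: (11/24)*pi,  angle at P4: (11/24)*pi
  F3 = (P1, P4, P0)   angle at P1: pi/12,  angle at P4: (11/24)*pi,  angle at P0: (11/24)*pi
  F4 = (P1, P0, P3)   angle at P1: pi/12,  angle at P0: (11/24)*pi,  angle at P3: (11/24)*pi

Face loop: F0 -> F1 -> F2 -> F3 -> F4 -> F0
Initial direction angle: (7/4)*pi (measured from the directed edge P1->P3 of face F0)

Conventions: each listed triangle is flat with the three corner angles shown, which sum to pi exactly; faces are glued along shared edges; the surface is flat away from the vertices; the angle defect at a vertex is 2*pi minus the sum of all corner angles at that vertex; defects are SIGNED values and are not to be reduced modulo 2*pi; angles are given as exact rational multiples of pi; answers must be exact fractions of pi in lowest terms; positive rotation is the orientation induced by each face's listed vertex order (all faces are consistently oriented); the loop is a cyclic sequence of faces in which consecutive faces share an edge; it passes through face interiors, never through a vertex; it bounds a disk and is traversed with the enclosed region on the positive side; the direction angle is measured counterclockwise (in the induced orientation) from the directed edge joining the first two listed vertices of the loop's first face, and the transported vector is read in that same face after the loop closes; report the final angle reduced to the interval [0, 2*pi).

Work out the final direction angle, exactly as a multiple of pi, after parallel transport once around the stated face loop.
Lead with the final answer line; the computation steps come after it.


Answer: final direction angle = pi/2

enclosed vertex P1: corner angles sum to (5/4)*pi, defect = 2*pi - (5/4)*pi = (3/4)*pi
the final direction is the initial angle plus the enclosed defects, taken mod 2*pi in the induced orientation
final angle = (7/4)*pi + (3/4)*pi = pi/2 (mod 2*pi)
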